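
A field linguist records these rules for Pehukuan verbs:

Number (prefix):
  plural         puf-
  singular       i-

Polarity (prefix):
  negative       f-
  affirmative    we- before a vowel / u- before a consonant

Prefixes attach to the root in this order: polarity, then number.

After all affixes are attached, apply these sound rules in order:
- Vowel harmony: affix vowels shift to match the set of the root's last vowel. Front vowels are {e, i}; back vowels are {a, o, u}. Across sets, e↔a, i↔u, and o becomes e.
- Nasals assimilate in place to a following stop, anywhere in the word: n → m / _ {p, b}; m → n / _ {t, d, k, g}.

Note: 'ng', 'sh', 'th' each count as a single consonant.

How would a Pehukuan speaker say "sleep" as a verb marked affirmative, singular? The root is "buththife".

iibuththife

Attach polarity affirmative u- (before consonant 'b') → ubuththife.
Attach number singular i- → iubuththife.
Apply vowel harmony: iubuththife → iibuththife.
Nasal assimilation: no change.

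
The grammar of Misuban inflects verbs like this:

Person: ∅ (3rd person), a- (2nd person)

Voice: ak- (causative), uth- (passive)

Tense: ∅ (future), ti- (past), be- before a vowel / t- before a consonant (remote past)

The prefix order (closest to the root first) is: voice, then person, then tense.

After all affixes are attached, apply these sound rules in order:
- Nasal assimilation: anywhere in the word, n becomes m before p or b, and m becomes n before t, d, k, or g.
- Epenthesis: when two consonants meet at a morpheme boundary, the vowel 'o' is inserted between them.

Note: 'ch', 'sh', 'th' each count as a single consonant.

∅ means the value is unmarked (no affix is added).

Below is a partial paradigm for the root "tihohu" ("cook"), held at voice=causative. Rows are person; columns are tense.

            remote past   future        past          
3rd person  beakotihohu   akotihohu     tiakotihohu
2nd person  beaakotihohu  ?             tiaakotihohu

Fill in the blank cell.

aakotihohu

Attach voice causative ak- → aktihohu.
Attach person 2nd person a- → aaktihohu.
tense = future: zero marking, form stays aaktihohu.
Nasal assimilation: no change.
Apply epenthesis: aaktihohu → aakotihohu.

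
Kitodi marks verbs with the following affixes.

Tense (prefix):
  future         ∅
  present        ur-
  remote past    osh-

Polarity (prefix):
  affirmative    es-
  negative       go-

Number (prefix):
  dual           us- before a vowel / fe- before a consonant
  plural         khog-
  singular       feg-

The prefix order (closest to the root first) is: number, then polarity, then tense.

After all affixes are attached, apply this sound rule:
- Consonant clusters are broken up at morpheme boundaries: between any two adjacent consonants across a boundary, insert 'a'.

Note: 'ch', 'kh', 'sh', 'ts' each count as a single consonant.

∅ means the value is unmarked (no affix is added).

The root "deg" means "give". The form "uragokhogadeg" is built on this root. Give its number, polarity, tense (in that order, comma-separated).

plural, negative, present

Segment: ur-go-khog-deg.
number: khog- → plural.
polarity: go- → negative.
tense: ur- → present.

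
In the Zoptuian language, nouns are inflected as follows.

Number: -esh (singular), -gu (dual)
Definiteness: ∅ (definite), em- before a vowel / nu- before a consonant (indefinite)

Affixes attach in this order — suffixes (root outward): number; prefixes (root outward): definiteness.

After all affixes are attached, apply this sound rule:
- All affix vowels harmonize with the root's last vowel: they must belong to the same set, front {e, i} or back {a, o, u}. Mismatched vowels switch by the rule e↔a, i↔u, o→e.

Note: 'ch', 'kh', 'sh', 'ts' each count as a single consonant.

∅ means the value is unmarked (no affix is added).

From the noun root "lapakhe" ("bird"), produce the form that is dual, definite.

lapakhegi

Attach number dual -gu → lapakhegu.
definiteness = definite: zero marking, form stays lapakhegu.
Apply vowel harmony: lapakhegu → lapakhegi.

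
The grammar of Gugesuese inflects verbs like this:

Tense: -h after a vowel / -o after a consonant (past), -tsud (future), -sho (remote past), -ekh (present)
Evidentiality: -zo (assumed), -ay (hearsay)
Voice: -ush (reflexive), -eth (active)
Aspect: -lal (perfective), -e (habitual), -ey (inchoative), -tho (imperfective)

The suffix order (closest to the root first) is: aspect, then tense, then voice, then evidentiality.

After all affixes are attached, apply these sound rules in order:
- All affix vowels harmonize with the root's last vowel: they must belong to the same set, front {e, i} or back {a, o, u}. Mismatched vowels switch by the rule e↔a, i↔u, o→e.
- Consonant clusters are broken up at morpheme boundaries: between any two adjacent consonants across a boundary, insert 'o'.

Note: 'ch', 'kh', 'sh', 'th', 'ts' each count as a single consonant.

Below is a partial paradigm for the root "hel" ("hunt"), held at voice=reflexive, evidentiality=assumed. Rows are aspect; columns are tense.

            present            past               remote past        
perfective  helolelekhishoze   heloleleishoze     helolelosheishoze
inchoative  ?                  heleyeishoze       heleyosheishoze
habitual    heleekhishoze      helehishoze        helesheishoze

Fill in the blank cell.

heleyekhishoze

Attach aspect inchoative -ey → heley.
Attach tense present -ekh → heleyekh.
Attach voice reflexive -ush → heleyekhush.
Attach evidentiality assumed -zo → heleyekhushzo.
Apply vowel harmony: heleyekhushzo → heleyekhishze.
Apply epenthesis: heleyekhishze → heleyekhishoze.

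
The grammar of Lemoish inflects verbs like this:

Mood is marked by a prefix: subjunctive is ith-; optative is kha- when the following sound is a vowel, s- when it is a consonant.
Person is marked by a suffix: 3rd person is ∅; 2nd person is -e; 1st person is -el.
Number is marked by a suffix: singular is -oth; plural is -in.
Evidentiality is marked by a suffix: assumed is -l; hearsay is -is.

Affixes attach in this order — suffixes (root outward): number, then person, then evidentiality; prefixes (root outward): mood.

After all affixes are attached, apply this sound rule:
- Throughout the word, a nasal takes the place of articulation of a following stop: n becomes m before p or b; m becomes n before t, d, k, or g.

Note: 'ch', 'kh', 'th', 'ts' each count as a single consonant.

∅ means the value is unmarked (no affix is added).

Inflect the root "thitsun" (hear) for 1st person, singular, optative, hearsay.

sthitsunothelis

Attach mood optative s- (before consonant 'th') → sthitsun.
Attach number singular -oth → sthitsunoth.
Attach person 1st person -el → sthitsunothel.
Attach evidentiality hearsay -is → sthitsunothelis.
Nasal assimilation: no change.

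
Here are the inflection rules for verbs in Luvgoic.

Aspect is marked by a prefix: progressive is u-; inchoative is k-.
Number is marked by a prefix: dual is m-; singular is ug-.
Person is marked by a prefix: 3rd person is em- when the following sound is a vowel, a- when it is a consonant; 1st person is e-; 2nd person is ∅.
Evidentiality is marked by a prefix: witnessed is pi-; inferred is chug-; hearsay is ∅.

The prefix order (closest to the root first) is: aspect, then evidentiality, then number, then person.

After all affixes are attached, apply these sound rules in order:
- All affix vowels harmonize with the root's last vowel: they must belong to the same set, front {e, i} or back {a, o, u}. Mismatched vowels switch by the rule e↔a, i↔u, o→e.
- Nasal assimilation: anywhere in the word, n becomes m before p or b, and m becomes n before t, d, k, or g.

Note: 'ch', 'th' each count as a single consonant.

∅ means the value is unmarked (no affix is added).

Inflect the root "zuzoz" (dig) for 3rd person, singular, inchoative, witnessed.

Attach aspect inchoative k- → kzuzoz.
Attach evidentiality witnessed pi- → pikzuzoz.
Attach number singular ug- → ugpikzuzoz.
Attach person 3rd person em- (before vowel 'u') → emugpikzuzoz.
Apply vowel harmony: emugpikzuzoz → amugpukzuzoz.
Nasal assimilation: no change.

amugpukzuzoz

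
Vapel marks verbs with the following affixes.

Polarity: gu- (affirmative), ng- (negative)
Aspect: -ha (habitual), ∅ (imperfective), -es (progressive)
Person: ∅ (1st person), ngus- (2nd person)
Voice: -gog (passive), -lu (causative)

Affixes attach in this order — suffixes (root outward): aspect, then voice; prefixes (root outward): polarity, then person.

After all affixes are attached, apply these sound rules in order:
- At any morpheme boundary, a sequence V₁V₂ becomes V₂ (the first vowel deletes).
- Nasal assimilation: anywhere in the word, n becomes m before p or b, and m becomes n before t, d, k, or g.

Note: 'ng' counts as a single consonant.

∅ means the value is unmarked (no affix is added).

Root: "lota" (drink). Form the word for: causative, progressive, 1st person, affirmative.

guloteslu

Attach polarity affirmative gu- → gulota.
person = 1st person: zero marking, form stays gulota.
Attach aspect progressive -es → gulotaes.
Attach voice causative -lu → gulotaeslu.
Apply vowel deletion: gulotaeslu → guloteslu.
Nasal assimilation: no change.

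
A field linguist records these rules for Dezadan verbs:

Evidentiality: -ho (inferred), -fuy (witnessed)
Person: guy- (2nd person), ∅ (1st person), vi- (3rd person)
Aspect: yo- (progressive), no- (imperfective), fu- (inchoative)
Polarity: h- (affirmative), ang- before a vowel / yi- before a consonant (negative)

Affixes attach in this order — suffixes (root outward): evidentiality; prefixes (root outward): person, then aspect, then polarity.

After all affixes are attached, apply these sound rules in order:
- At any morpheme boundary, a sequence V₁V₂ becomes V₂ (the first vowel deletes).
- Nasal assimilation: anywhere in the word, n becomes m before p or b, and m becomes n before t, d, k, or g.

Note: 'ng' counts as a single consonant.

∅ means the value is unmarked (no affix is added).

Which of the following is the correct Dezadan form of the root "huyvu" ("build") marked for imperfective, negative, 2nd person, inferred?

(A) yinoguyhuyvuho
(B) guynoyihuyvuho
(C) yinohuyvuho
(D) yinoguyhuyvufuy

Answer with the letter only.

Attach person 2nd person guy- → guyhuyvu.
Attach evidentiality inferred -ho → guyhuyvuho.
Attach aspect imperfective no- → noguyhuyvuho.
Attach polarity negative yi- (before consonant 'n') → yinoguyhuyvuho.
Vowel deletion: no change.
Nasal assimilation: no change.
So the correct form is yinoguyhuyvuho, option (A).
(D) yinoguyhuyvufuy is wrong: it uses witnessed instead of inferred for evidentiality.
(C) yinohuyvuho is wrong: it uses 1st person instead of 2nd person for person.
(B) guynoyihuyvuho is wrong: it has the affixes in the wrong order.

A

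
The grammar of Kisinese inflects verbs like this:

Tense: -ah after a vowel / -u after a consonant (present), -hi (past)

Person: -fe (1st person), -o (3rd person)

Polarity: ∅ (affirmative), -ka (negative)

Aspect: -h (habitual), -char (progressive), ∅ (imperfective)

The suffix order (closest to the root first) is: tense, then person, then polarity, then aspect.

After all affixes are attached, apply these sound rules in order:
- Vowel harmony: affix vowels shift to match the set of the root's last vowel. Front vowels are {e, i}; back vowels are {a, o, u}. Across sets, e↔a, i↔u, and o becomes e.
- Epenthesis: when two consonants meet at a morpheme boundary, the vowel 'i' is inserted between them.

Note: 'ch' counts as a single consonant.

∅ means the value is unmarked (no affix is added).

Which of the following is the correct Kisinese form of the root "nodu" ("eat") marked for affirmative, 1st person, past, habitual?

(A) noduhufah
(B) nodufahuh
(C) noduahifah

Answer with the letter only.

A

Attach tense past -hi → noduhi.
Attach person 1st person -fe → noduhife.
polarity = affirmative: zero marking, form stays noduhife.
Attach aspect habitual -h → noduhifeh.
Apply vowel harmony: noduhifeh → noduhufah.
Epenthesis: no change.
So the correct form is noduhufah, option (A).
(C) noduahifah is wrong: it uses present instead of past for tense.
(B) nodufahuh is wrong: it has the affixes in the wrong order.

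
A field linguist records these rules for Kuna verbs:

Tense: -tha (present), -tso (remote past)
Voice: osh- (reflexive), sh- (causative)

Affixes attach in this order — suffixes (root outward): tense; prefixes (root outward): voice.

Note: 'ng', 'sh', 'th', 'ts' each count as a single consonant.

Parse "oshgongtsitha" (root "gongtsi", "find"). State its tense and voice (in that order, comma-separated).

Segment: osh-gongtsi-tha.
tense: -tha → present.
voice: osh- → reflexive.

present, reflexive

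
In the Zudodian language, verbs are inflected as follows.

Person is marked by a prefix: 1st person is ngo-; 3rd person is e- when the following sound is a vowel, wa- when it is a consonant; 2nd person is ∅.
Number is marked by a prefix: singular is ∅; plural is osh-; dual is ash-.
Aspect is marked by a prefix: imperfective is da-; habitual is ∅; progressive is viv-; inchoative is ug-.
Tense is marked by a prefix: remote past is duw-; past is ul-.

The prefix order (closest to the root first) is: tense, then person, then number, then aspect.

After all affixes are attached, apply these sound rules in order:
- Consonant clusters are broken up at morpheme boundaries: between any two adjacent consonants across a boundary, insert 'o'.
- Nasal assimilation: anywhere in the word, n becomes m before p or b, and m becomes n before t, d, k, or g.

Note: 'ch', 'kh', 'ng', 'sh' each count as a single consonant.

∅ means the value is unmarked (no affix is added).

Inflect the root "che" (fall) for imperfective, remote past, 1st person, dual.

daashongoduwoche

Attach tense remote past duw- → duwche.
Attach person 1st person ngo- → ngoduwche.
Attach number dual ash- → ashngoduwche.
Attach aspect imperfective da- → daashngoduwche.
Apply epenthesis: daashngoduwche → daashongoduwoche.
Nasal assimilation: no change.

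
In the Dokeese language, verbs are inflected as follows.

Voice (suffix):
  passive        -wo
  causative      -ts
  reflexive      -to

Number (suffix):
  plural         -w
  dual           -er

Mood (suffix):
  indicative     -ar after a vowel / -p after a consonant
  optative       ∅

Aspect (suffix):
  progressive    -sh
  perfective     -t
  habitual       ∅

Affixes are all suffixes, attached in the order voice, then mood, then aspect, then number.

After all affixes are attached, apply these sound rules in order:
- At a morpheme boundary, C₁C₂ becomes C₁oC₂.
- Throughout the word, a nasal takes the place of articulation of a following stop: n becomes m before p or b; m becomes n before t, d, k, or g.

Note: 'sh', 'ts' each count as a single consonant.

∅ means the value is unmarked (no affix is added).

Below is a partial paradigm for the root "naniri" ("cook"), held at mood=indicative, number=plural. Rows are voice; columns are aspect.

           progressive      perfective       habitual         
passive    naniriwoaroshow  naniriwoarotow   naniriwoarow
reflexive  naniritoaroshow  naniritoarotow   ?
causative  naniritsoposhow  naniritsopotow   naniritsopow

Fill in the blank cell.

Attach voice reflexive -to → nanirito.
Attach mood indicative -ar (after vowel 'o') → naniritoar.
aspect = habitual: zero marking, form stays naniritoar.
Attach number plural -w → naniritoarw.
Apply epenthesis: naniritoarw → naniritoarow.
Nasal assimilation: no change.

naniritoarow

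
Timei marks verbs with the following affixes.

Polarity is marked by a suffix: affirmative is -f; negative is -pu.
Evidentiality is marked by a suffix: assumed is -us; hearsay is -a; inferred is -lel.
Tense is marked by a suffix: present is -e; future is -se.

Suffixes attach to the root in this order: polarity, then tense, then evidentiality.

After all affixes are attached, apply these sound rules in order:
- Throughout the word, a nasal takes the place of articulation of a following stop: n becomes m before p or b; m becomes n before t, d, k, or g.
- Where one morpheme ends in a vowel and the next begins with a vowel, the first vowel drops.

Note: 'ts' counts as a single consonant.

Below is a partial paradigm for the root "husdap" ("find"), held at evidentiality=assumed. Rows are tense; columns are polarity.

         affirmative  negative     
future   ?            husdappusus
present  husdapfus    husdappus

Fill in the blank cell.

husdapfsus

Attach polarity affirmative -f → husdapf.
Attach tense future -se → husdapfse.
Attach evidentiality assumed -us → husdapfseus.
Nasal assimilation: no change.
Apply vowel deletion: husdapfseus → husdapfsus.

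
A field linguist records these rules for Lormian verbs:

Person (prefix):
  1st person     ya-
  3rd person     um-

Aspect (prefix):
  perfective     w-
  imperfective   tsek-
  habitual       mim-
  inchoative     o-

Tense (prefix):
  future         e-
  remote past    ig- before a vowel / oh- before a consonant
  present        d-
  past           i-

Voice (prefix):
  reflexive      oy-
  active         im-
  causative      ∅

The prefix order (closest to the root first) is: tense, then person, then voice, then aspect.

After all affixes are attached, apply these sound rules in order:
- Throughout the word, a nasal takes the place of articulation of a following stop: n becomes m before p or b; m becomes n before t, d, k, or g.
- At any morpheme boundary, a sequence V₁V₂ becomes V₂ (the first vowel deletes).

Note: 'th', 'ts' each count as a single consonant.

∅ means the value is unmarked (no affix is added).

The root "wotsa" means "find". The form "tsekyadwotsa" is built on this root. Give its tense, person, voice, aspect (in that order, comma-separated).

present, 1st person, causative, imperfective

Segment: tsek-ya-d-wotsa.
tense: d- → present.
person: ya- → 1st person.
voice: ∅ → causative.
aspect: tsek- → imperfective.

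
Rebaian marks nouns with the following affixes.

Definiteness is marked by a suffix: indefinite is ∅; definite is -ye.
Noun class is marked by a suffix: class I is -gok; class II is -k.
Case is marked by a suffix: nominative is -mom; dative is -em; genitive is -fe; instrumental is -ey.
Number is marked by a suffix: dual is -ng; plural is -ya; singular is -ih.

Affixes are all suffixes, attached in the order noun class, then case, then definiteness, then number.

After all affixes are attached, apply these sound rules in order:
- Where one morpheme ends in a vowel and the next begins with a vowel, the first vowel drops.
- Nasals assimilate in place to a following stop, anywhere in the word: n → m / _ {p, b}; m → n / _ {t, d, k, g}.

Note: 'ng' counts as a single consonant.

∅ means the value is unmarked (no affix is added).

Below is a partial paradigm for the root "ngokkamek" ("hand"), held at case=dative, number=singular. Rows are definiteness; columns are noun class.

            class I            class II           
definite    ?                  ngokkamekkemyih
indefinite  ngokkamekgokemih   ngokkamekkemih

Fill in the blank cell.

Attach noun class class I -gok → ngokkamekgok.
Attach case dative -em → ngokkamekgokem.
Attach definiteness definite -ye → ngokkamekgokemye.
Attach number singular -ih → ngokkamekgokemyeih.
Apply vowel deletion: ngokkamekgokemyeih → ngokkamekgokemyih.
Nasal assimilation: no change.

ngokkamekgokemyih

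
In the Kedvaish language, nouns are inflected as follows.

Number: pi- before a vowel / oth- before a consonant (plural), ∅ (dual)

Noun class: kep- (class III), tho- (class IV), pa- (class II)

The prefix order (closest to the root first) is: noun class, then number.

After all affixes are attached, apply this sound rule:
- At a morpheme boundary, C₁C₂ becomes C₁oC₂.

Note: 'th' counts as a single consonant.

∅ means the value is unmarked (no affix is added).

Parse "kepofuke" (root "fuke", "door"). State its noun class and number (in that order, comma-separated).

class III, dual

Segment: kep-fuke.
noun class: kep- → class III.
number: ∅ → dual.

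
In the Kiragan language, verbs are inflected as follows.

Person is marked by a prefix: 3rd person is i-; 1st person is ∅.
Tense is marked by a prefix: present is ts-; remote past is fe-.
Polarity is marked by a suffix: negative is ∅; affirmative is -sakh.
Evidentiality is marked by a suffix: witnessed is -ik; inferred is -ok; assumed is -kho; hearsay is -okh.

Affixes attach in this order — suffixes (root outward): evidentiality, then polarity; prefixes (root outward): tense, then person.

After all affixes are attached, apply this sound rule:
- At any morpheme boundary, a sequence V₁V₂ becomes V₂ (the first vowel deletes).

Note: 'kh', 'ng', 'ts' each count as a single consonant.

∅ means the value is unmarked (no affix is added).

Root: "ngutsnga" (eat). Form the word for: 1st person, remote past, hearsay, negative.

fengutsngokh

Attach evidentiality hearsay -okh → ngutsngaokh.
Attach tense remote past fe- → fengutsngaokh.
person = 1st person: zero marking, form stays fengutsngaokh.
polarity = negative: zero marking, form stays fengutsngaokh.
Apply vowel deletion: fengutsngaokh → fengutsngokh.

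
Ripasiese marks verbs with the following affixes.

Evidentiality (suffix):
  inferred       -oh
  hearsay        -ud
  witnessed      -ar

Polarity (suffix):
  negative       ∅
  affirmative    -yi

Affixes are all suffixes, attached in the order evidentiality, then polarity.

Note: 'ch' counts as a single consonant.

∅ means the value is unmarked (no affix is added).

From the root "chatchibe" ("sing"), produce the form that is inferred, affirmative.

Attach evidentiality inferred -oh → chatchibeoh.
Attach polarity affirmative -yi → chatchibeohyi.

chatchibeohyi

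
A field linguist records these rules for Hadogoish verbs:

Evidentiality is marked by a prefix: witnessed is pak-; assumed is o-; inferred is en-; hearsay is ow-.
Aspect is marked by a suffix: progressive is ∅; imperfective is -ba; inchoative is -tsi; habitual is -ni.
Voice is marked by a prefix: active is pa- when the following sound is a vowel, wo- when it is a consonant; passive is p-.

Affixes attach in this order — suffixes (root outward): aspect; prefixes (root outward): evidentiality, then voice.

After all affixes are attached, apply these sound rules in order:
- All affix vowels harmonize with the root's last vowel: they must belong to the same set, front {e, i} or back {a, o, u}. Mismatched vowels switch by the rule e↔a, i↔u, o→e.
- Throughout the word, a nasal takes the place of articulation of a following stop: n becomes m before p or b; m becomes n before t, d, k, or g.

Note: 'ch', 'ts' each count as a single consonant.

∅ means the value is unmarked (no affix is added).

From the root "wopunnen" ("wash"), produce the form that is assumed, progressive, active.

aspect = progressive: zero marking, form stays wopunnen.
Attach evidentiality assumed o- → owopunnen.
Attach voice active pa- (before vowel 'o') → paowopunnen.
Apply vowel harmony: paowopunnen → peewopunnen.
Nasal assimilation: no change.

peewopunnen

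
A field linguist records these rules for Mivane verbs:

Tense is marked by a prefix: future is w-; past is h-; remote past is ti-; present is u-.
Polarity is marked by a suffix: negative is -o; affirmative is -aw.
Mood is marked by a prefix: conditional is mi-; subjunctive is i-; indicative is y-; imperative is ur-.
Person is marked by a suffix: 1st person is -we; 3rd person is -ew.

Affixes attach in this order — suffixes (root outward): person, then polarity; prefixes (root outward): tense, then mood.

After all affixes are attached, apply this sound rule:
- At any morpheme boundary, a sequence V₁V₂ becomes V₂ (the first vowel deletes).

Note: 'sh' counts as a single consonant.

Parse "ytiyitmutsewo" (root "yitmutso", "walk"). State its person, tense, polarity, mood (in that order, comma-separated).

3rd person, remote past, negative, indicative

Segment: y-ti-yitmutso-ew-o.
person: -ew → 3rd person.
tense: ti- → remote past.
polarity: -o → negative.
mood: y- → indicative.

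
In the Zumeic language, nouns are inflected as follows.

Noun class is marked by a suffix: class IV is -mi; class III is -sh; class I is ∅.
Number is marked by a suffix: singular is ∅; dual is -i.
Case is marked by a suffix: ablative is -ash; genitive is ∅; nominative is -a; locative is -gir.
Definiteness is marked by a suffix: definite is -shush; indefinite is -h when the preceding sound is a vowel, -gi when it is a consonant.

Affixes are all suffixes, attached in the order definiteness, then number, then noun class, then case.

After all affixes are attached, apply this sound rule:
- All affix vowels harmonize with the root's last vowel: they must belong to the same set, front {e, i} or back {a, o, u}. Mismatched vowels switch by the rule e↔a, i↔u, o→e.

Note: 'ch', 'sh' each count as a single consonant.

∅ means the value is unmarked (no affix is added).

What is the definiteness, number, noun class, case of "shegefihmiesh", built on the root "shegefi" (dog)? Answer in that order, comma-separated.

Segment: shegefi-h-mi-ash.
definiteness: -h/gi → indefinite.
number: ∅ → singular.
noun class: -mi → class IV.
case: -ash → ablative.

indefinite, singular, class IV, ablative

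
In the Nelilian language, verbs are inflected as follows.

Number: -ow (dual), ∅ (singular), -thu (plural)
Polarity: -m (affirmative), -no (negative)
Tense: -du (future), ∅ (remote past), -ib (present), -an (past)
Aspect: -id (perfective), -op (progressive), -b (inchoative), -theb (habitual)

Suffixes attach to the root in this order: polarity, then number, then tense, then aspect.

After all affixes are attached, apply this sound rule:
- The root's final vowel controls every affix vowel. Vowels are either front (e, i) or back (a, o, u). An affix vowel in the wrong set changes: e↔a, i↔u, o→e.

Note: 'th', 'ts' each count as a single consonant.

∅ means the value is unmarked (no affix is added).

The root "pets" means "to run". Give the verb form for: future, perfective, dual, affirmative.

petsmewdiid

Attach polarity affirmative -m → petsm.
Attach number dual -ow → petsmow.
Attach tense future -du → petsmowdu.
Attach aspect perfective -id → petsmowduid.
Apply vowel harmony: petsmowduid → petsmewdiid.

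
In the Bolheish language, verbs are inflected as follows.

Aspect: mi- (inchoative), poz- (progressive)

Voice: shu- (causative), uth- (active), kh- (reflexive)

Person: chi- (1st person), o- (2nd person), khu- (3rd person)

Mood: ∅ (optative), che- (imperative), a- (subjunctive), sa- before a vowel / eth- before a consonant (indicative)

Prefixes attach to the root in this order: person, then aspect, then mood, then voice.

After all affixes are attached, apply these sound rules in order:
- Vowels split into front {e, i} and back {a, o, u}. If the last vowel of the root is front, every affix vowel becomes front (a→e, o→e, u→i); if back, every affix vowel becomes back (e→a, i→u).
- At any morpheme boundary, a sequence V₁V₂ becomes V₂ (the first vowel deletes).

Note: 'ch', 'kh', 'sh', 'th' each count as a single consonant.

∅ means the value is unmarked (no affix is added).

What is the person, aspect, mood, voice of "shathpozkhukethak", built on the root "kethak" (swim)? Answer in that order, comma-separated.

3rd person, progressive, indicative, causative

Segment: shu-eth-poz-khu-kethak.
person: khu- → 3rd person.
aspect: poz- → progressive.
mood: sa/eth- → indicative.
voice: shu- → causative.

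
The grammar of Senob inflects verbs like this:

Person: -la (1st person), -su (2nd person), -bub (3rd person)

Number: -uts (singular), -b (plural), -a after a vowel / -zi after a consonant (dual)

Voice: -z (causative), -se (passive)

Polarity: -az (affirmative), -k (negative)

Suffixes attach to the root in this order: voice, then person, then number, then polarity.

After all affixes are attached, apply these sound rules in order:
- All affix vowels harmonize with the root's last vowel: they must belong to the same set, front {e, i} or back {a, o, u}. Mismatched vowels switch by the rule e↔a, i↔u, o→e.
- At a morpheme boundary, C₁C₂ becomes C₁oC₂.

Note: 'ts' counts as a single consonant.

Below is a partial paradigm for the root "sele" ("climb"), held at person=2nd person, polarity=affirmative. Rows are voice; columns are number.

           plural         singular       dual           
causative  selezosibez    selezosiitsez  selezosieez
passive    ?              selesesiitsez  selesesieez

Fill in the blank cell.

selesesibez

Attach voice passive -se → selese.
Attach person 2nd person -su → selesesu.
Attach number plural -b → selesesub.
Attach polarity affirmative -az → selesesubaz.
Apply vowel harmony: selesesubaz → selesesibez.
Epenthesis: no change.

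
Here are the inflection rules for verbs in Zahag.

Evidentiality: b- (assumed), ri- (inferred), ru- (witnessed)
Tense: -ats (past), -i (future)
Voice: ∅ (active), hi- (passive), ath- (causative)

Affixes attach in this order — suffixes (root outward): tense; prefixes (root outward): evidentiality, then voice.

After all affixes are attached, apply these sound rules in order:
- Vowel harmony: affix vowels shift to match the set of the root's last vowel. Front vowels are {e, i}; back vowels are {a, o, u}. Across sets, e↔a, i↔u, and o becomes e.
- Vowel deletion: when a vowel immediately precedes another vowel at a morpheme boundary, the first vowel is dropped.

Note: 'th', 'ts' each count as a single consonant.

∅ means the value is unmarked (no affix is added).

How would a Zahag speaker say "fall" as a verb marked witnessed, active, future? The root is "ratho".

rurathu

Attach evidentiality witnessed ru- → ruratho.
voice = active: zero marking, form stays ruratho.
Attach tense future -i → rurathoi.
Apply vowel harmony: rurathoi → rurathou.
Apply vowel deletion: rurathou → rurathu.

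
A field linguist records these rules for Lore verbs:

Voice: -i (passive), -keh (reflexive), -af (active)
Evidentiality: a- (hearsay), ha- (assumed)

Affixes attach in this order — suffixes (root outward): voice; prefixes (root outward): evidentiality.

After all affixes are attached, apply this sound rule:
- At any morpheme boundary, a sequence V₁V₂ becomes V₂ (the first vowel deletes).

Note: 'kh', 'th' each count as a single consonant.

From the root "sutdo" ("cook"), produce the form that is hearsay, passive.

Attach evidentiality hearsay a- → asutdo.
Attach voice passive -i → asutdoi.
Apply vowel deletion: asutdoi → asutdi.

asutdi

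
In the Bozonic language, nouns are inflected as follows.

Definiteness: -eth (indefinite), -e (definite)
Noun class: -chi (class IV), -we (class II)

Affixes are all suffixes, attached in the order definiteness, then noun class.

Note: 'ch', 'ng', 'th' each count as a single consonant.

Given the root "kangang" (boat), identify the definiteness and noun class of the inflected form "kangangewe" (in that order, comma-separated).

definite, class II

Segment: kangang-e-we.
definiteness: -e → definite.
noun class: -we → class II.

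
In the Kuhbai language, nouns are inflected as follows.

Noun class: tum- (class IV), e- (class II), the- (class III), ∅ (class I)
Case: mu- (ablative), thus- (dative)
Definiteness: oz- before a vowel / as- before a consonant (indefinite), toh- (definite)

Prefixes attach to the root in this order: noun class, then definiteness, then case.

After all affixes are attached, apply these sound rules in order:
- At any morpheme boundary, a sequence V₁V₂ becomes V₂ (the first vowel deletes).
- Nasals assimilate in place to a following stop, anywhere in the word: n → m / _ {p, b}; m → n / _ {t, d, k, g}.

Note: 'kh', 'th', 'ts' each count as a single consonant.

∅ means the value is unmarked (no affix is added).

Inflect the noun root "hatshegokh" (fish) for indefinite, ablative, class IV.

mastumhatshegokh

Attach noun class class IV tum- → tumhatshegokh.
Attach definiteness indefinite as- (before consonant 't') → astumhatshegokh.
Attach case ablative mu- → muastumhatshegokh.
Apply vowel deletion: muastumhatshegokh → mastumhatshegokh.
Nasal assimilation: no change.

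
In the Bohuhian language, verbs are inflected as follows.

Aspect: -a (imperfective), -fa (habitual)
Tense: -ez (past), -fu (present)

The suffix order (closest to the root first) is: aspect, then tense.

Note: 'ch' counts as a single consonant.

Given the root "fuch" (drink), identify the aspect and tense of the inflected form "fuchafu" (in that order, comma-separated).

Segment: fuch-a-fu.
aspect: -a → imperfective.
tense: -fu → present.

imperfective, present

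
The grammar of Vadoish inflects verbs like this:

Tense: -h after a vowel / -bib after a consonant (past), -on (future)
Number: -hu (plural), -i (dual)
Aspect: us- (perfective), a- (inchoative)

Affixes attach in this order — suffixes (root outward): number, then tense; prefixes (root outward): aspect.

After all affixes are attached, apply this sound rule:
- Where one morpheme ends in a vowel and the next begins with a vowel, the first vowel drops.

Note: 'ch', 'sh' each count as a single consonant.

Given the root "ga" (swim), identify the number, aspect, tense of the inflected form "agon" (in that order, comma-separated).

Segment: a-ga-i-on.
number: -i → dual.
aspect: a- → inchoative.
tense: -on → future.

dual, inchoative, future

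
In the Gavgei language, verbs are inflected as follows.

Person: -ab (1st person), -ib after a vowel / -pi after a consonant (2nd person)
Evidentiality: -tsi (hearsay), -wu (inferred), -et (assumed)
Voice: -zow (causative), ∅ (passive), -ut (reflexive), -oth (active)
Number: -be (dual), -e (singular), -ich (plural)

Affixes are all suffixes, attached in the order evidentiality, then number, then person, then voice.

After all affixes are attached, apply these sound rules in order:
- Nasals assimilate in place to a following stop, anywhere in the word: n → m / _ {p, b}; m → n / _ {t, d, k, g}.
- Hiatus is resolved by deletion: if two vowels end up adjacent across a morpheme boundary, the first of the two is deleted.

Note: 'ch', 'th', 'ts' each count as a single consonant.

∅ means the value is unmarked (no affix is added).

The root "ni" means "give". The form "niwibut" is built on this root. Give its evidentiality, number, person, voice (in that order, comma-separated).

Segment: ni-wu-e-ib-ut.
evidentiality: -wu → inferred.
number: -e → singular.
person: -ib/pi → 2nd person.
voice: -ut → reflexive.

inferred, singular, 2nd person, reflexive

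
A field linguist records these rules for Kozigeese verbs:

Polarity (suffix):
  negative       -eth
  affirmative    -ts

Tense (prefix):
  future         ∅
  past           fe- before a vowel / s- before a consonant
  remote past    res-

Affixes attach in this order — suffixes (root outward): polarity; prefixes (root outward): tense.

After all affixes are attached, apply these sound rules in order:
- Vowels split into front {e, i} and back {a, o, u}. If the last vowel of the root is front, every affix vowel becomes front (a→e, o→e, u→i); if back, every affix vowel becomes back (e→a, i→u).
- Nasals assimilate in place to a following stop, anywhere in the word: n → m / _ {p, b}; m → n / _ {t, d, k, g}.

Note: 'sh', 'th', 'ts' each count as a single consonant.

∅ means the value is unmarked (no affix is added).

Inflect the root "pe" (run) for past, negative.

Attach tense past s- (before consonant 'p') → spe.
Attach polarity negative -eth → speeth.
Vowel harmony: no change.
Nasal assimilation: no change.

speeth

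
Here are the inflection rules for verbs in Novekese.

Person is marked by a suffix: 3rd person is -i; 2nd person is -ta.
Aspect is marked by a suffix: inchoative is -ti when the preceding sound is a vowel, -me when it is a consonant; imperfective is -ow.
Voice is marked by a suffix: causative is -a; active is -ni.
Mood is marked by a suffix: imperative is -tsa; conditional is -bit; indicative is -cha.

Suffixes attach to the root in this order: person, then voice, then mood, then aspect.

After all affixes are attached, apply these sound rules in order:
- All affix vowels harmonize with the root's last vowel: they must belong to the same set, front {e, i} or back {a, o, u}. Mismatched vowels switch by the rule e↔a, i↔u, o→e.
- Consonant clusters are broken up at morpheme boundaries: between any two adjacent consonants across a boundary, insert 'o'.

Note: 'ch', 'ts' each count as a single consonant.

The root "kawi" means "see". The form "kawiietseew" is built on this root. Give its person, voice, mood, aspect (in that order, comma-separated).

3rd person, causative, imperative, imperfective

Segment: kawi-i-a-tsa-ow.
person: -i → 3rd person.
voice: -a → causative.
mood: -tsa → imperative.
aspect: -ow → imperfective.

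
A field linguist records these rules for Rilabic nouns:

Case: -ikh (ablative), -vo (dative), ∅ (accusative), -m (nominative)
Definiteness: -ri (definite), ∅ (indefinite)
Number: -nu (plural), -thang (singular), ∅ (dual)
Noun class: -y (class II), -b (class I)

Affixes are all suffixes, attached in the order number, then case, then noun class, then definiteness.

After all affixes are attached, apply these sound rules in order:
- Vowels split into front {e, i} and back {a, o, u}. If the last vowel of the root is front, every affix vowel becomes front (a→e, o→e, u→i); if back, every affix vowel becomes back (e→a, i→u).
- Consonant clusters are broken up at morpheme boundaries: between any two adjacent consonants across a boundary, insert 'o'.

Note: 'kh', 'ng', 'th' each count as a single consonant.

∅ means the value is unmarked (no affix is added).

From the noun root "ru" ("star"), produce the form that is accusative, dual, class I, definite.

ruboru

number = dual: zero marking, form stays ru.
case = accusative: zero marking, form stays ru.
Attach noun class class I -b → rub.
Attach definiteness definite -ri → rubri.
Apply vowel harmony: rubri → rubru.
Apply epenthesis: rubru → ruboru.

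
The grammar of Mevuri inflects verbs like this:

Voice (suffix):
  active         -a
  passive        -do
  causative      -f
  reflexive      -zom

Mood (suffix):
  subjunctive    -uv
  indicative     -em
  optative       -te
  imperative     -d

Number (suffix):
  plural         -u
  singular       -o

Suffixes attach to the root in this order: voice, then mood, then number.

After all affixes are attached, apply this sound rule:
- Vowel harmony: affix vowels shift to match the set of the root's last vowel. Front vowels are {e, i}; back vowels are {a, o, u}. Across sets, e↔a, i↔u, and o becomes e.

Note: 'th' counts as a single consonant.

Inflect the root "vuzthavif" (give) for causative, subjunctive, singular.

Attach voice causative -f → vuzthaviff.
Attach mood subjunctive -uv → vuzthaviffuv.
Attach number singular -o → vuzthaviffuvo.
Apply vowel harmony: vuzthaviffuvo → vuzthaviffive.

vuzthaviffive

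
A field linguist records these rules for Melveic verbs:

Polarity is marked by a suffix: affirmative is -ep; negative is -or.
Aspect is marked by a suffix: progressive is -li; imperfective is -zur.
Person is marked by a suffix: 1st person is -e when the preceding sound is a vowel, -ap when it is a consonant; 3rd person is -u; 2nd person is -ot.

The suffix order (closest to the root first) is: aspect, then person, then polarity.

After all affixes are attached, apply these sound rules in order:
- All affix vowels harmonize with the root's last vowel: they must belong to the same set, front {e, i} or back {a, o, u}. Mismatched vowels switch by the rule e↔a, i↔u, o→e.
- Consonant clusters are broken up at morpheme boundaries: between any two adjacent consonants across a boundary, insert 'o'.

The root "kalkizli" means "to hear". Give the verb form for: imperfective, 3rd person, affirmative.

kalkizliziriep

Attach aspect imperfective -zur → kalkizlizur.
Attach person 3rd person -u → kalkizlizuru.
Attach polarity affirmative -ep → kalkizlizuruep.
Apply vowel harmony: kalkizlizuruep → kalkizliziriep.
Epenthesis: no change.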